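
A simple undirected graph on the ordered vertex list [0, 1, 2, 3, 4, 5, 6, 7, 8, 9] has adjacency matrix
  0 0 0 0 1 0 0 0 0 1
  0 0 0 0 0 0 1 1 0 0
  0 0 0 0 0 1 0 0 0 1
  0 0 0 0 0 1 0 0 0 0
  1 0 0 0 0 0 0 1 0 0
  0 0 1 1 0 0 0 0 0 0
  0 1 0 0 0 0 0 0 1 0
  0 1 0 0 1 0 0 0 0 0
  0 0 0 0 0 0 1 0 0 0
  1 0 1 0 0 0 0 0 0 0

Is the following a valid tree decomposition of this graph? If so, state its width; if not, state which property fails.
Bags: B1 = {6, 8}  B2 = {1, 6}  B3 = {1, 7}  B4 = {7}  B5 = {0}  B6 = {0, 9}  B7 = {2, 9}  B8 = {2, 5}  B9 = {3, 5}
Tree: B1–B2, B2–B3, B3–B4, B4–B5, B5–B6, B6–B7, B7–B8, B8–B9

A tree decomposition must satisfy three properties: every vertex lies in some bag; for every edge, both endpoints lie together in some bag; and for every vertex, the bags containing it form a connected subtree. Here vertex 4 appears in no bag, so the decomposition is invalid.

No — vertex 4 appears in no bag.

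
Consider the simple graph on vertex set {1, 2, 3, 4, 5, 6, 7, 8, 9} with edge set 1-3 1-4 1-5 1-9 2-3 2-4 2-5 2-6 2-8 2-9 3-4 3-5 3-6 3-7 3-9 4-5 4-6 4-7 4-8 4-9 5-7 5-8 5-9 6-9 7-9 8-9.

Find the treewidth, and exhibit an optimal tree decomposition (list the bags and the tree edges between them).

Treewidth 4.
Bags: B1 = {1, 3, 4, 5, 9}  B2 = {2, 3, 4, 5, 9}  B3 = {2, 3, 4, 6, 9}  B4 = {3, 4, 5, 7, 9}  B5 = {2, 4, 5, 8, 9}
Tree: B1–B2, B2–B3, B2–B4, B2–B5

Every bag has size at most 5, so the width is 5 − 1 = 4 and tw(G) ≤ 4. On the other hand G contains the 5-clique {2, 4, 5, 8, 9}. A clique must lie in a single bag of any decomposition, so no decomposition can have width below 4. Therefore the treewidth is 4.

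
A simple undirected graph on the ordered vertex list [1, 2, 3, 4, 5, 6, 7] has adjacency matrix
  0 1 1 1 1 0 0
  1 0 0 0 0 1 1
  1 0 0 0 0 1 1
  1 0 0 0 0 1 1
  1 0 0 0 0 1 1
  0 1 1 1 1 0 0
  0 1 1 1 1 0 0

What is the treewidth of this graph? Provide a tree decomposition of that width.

Each bag holds 4 vertices, so the decomposition has width 3, which upper-bounds the treewidth. For the lower bound: the 4 vertex sets {1,3}, {4,7}, {6}, {5} are disjoint, each induces a connected subgraph, and every pair is joined by at least one edge of G. Contracting each set to a single vertex therefore yields K_{4} as a minor, and since treewidth is minor-monotone, tw(G) ≥ tw(K_{4}) = 3. The upper and lower bounds meet at 3, so that is the treewidth.

Treewidth 3.
One such decomposition:
Bags: B1 = {1, 3, 6, 7}  B2 = {1, 4, 6, 7}  B3 = {1, 5, 6, 7}  B4 = {1, 2, 6, 7}
Tree: B1–B2, B2–B3, B3–B4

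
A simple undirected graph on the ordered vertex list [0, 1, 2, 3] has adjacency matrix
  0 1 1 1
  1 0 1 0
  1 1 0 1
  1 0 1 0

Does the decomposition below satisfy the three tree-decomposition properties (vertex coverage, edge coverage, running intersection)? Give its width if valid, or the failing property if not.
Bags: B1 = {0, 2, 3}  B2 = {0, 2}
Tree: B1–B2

A tree decomposition must satisfy three properties: every vertex lies in some bag; for every edge, both endpoints lie together in some bag; and for every vertex, the bags containing it form a connected subtree. Here vertex 1 appears in no bag, so the decomposition is invalid.

No — vertex 1 appears in no bag.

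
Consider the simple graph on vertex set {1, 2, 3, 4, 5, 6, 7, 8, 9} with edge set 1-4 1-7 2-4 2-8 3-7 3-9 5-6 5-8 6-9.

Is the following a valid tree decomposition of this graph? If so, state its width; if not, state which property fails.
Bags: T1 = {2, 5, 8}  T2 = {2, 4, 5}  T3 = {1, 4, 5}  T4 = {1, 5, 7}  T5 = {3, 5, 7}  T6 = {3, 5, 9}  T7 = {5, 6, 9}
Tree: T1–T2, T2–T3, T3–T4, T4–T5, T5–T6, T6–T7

Vertex coverage: the bags together contain {1, 2, 3, 4, 5, 6, 7, 8, 9}, the full vertex set. Edge coverage: each edge of G has both endpoints in at least one bag. Running intersection: for every vertex, the bags containing it form a connected subtree. All three properties hold, so this is a valid tree decomposition of width max|bag| − 1 = 2, and hence tw(G) ≤ 2.

Yes; width 2.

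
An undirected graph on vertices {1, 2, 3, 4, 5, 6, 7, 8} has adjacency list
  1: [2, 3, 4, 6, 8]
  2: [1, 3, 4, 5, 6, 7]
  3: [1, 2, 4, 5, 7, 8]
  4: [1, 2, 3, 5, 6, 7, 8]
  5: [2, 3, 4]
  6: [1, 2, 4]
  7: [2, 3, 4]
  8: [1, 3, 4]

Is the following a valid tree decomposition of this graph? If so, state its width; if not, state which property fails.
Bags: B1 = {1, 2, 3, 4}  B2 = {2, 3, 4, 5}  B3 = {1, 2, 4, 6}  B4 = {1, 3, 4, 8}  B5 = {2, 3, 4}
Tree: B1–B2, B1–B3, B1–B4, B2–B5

A tree decomposition must satisfy three properties: every vertex lies in some bag; for every edge, both endpoints lie together in some bag; and for every vertex, the bags containing it form a connected subtree. Here vertex 7 appears in no bag, so the decomposition is invalid.

No — vertex 7 appears in no bag.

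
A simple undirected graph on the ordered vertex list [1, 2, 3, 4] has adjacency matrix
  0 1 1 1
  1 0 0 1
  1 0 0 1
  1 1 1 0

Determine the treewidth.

A width-2 tree decomposition is:
Bags: B1 = {1, 2, 4}  B2 = {1, 3, 4}
Tree: B1–B2
Every bag has size at most 3, so the width is 3 − 1 = 2 and tw(G) ≤ 2. Conversely, {1, 2, 4} is a clique of size 3, and the vertices of any clique must share a bag in every tree decomposition; so some bag has ≥ 3 vertices and tw(G) ≥ 2. Hence tw(G) = 2 exactly.

2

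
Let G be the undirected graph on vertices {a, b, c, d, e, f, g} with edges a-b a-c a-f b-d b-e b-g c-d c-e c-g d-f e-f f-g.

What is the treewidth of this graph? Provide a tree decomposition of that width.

Each bag holds 4 vertices, so the decomposition has width 3, which upper-bounds the treewidth. For the lower bound: the 4 vertex sets {c,d}, {b,g}, {f}, {e} are disjoint, each induces a connected subgraph, and every pair is joined by at least one edge of G. Contracting each set to a single vertex therefore yields K_{4} as a minor, and since treewidth is minor-monotone, tw(G) ≥ tw(K_{4}) = 3. Combining the bounds, tw(G) = 3.

Treewidth 3.
One such decomposition:
Bags: B1 = {b, c, d, f}  B2 = {b, c, f, g}  B3 = {b, c, e, f}  B4 = {a, b, c, f}
Tree: B1–B2, B2–B3, B3–B4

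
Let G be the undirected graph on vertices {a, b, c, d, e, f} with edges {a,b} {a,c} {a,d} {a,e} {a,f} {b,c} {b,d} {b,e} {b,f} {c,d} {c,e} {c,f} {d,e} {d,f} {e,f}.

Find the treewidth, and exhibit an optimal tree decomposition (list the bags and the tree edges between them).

Treewidth 5.
Bags: B1 = {a, b, c, d, e, f}
Tree: (single bag)

A single bag containing all 6 vertices is trivially a valid decomposition of width 5. On the other hand G contains the 6-clique {a, b, c, d, e, f}. A clique must lie in a single bag of any decomposition, so no decomposition can have width below 5. Therefore the treewidth is 5.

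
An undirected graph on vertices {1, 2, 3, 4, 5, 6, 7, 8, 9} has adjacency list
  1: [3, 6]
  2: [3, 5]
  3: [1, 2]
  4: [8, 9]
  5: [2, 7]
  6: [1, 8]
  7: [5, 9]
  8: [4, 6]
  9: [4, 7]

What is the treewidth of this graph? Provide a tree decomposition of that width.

Treewidth 2.
One optimal decomposition is:
Bags: B1 = {5, 7, 9}  B2 = {4, 5, 9}  B3 = {4, 5, 8}  B4 = {5, 6, 8}  B5 = {1, 5, 6}  B6 = {1, 3, 5}  B7 = {2, 3, 5}
Tree: B1–B2, B2–B3, B3–B4, B4–B5, B5–B6, B6–B7

Every bag has size at most 3, so the width is 3 − 1 = 2 and tw(G) ≤ 2. Since 5–7–9–4–8–6–1–3–2–5 is a cycle in G, G is not acyclic. Forests are exactly the graphs of treewidth ≤ 1, so tw(G) ≥ 2. Therefore the treewidth is 2.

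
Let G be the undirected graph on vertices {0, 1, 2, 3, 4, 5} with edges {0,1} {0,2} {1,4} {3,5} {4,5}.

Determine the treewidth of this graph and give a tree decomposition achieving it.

Treewidth 1.
One such decomposition:
Bags: B1 = {0, 2}  B2 = {0, 1}  B3 = {1, 4}  B4 = {4, 5}  B5 = {3, 5}
Tree: B1–B2, B2–B3, B3–B4, B4–B5

Every bag has size at most 2, so the width is 2 − 1 = 1 and tw(G) ≤ 1. Since G has at least one edge (e.g. 2–0), it is not an edgeless graph, so tw(G) ≥ 1. Therefore the treewidth is 1.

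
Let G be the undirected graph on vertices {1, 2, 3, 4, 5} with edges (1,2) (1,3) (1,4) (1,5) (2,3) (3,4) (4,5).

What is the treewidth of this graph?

2

A width-2 tree decomposition is:
Bags: B1 = {1, 2, 3}  B2 = {1, 3, 4}  B3 = {1, 4, 5}
Tree: B1–B2, B2–B3
Each bag holds 3 vertices, so the decomposition has width 2, which upper-bounds the treewidth. On the other hand G contains the 3-clique {1, 2, 3}. A clique must lie in a single bag of any decomposition, so no decomposition can have width below 2. Combining the bounds, tw(G) = 2.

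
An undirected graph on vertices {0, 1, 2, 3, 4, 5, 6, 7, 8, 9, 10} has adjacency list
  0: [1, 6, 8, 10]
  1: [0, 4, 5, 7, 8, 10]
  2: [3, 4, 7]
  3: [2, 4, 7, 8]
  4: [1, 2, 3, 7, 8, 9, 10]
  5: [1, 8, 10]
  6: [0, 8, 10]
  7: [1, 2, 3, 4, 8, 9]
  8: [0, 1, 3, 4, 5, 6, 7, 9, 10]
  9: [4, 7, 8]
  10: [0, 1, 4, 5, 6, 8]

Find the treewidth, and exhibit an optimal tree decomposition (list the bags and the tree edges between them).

Treewidth 3.
Bags: B1 = {0, 1, 8, 10}  B2 = {0, 6, 8, 10}  B3 = {1, 4, 8, 10}  B4 = {1, 4, 7, 8}  B5 = {4, 7, 8, 9}  B6 = {1, 5, 8, 10}  B7 = {3, 4, 7, 8}  B8 = {2, 3, 4, 7}
Tree: B1–B2, B1–B3, B3–B4, B4–B5, B1–B6, B4–B7, B7–B8

The largest bag has 4 vertices, giving width 3; this decomposition certifies tw(G) ≤ 3. For the lower bound, the 4 vertices {0, 1, 8, 10} are pairwise adjacent, and any tree decomposition puts a clique entirely inside one bag — forcing width ≥ 3. Therefore the treewidth is 3.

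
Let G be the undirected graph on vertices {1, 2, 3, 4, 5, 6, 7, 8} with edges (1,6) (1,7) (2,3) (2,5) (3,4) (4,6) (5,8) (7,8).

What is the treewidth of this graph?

A width-2 tree decomposition is:
Bags: B1 = {1, 7, 8}  B2 = {1, 6, 8}  B3 = {4, 6, 8}  B4 = {3, 4, 8}  B5 = {2, 3, 8}  B6 = {2, 5, 8}
Tree: B1–B2, B2–B3, B3–B4, B4–B5, B5–B6
The largest bag has 3 vertices, giving width 2; this decomposition certifies tw(G) ≤ 2. For the lower bound, G contains the cycle 8–7–1–6–4–3–2–5–8, so G is not a forest; only forests have treewidth ≤ 1, hence tw(G) ≥ 2. Combining the bounds, tw(G) = 2.

2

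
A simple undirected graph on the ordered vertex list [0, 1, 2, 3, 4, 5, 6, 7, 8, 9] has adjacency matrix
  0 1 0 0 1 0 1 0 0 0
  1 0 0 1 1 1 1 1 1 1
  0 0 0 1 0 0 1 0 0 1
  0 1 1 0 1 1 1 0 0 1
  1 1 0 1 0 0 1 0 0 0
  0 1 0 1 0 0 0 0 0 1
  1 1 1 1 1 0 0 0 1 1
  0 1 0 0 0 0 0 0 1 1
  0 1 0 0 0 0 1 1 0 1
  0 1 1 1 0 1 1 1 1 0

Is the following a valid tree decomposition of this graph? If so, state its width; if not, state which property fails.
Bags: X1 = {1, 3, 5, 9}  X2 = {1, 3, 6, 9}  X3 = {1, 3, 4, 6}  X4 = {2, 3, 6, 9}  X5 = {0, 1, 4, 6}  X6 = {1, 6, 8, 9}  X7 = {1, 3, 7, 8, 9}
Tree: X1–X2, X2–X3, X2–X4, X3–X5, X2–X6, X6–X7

No — bags containing vertex 3 are not connected in the tree.

A tree decomposition must satisfy three properties: every vertex lies in some bag; for every edge, both endpoints lie together in some bag; and for every vertex, the bags containing it form a connected subtree. Here bags containing vertex 3 are not connected in the tree, so the decomposition is invalid.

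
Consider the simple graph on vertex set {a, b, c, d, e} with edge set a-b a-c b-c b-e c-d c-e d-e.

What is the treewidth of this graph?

2

A width-2 tree decomposition is:
Bags: B1 = {b, c, e}  B2 = {c, d, e}  B3 = {a, b, c}
Tree: B1–B2, B1–B3
Each bag holds 3 vertices, so the decomposition has width 2, which upper-bounds the treewidth. For the lower bound, the 3 vertices {c, d, e} are pairwise adjacent, and any tree decomposition puts a clique entirely inside one bag — forcing width ≥ 2. Hence tw(G) = 2 exactly.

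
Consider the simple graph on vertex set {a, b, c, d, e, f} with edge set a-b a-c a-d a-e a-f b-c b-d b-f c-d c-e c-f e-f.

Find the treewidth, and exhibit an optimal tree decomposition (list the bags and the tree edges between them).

Treewidth 3.
One such decomposition:
Bags: B1 = {a, b, c, f}  B2 = {a, c, e, f}  B3 = {a, b, c, d}
Tree: B1–B2, B1–B3

The largest bag has 4 vertices, giving width 3; this decomposition certifies tw(G) ≤ 3. On the other hand G contains the 4-clique {a, b, c, d}. A clique must lie in a single bag of any decomposition, so no decomposition can have width below 3. Combining the bounds, tw(G) = 3.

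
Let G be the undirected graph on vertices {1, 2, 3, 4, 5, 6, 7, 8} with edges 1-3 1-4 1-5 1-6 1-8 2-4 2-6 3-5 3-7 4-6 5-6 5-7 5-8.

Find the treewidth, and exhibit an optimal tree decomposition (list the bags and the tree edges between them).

Treewidth 2.
Bags: B1 = {1, 5, 6}  B2 = {1, 3, 5}  B3 = {3, 5, 7}  B4 = {1, 5, 8}  B5 = {1, 4, 6}  B6 = {2, 4, 6}
Tree: B1–B2, B2–B3, B1–B4, B1–B5, B5–B6

The largest bag has 3 vertices, giving width 2; this decomposition certifies tw(G) ≤ 2. On the other hand G contains the 3-clique {1, 4, 6}. A clique must lie in a single bag of any decomposition, so no decomposition can have width below 2. Hence tw(G) = 2 exactly.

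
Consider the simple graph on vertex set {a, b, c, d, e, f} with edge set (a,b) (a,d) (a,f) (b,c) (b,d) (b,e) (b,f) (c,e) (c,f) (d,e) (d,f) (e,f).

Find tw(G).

3

A width-3 tree decomposition is:
Bags: B1 = {b, c, e, f}  B2 = {b, d, e, f}  B3 = {a, b, d, f}
Tree: B1–B2, B2–B3
Each bag holds 4 vertices, so the decomposition has width 3, which upper-bounds the treewidth. Conversely, {b, d, e, f} is a clique of size 4, and the vertices of any clique must share a bag in every tree decomposition; so some bag has ≥ 4 vertices and tw(G) ≥ 3. Therefore the treewidth is 3.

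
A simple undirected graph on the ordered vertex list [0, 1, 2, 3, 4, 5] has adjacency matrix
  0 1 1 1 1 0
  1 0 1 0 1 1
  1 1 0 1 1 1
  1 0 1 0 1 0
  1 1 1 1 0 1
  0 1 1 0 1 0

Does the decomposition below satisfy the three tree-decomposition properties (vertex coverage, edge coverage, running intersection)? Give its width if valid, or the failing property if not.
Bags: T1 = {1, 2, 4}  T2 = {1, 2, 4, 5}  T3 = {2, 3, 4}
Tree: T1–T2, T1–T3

No — vertex 0 appears in no bag.

A tree decomposition must satisfy three properties: every vertex lies in some bag; for every edge, both endpoints lie together in some bag; and for every vertex, the bags containing it form a connected subtree. Here vertex 0 appears in no bag, so the decomposition is invalid.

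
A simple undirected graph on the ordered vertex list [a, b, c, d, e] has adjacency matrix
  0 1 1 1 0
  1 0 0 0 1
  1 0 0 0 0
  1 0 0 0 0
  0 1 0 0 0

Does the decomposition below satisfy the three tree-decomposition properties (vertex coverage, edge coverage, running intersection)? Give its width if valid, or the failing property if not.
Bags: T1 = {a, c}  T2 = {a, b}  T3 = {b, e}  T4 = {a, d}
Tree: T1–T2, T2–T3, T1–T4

Vertex coverage: the bags together contain {a, b, c, d, e}, the full vertex set. Edge coverage: each edge of G has both endpoints in at least one bag. Running intersection: for every vertex, the bags containing it form a connected subtree. All three properties hold, so this is a valid tree decomposition of width max|bag| − 1 = 1, and hence tw(G) ≤ 1.

Yes; width 1.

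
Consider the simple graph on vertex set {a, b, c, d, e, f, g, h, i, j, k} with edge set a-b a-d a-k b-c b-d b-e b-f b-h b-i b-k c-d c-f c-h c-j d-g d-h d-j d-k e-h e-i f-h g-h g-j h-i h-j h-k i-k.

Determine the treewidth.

3

A width-3 tree decomposition is:
Bags: B1 = {b, d, h, k}  B2 = {b, c, d, h}  B3 = {c, d, h, j}  B4 = {b, h, i, k}  B5 = {b, e, h, i}  B6 = {a, b, d, k}  B7 = {b, c, f, h}  B8 = {d, g, h, j}
Tree: B1–B2, B2–B3, B1–B4, B4–B5, B1–B6, B2–B7, B3–B8
Each bag holds 4 vertices, so the decomposition has width 3, which upper-bounds the treewidth. Conversely, {d, g, h, j} is a clique of size 4, and the vertices of any clique must share a bag in every tree decomposition; so some bag has ≥ 4 vertices and tw(G) ≥ 3. Therefore the treewidth is 3.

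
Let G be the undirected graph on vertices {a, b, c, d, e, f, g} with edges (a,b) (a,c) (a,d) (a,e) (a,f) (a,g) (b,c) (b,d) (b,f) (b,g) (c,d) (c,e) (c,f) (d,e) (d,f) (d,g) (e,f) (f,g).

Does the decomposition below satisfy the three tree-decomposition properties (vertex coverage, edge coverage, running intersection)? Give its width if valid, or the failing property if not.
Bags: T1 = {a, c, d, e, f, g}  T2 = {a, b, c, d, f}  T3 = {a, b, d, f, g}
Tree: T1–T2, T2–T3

No — bags containing vertex g are not connected in the tree.

A tree decomposition must satisfy three properties: every vertex lies in some bag; for every edge, both endpoints lie together in some bag; and for every vertex, the bags containing it form a connected subtree. Here bags containing vertex g are not connected in the tree, so the decomposition is invalid.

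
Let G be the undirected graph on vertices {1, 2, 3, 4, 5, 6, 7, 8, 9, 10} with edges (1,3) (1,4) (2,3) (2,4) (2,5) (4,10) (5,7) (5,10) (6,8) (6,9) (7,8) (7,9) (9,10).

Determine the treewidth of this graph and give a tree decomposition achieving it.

The largest bag has 3 vertices, giving width 2; this decomposition certifies tw(G) ≤ 2. Since 3–1–4–2–3 is a cycle in G, G is not acyclic. Forests are exactly the graphs of treewidth ≤ 1, so tw(G) ≥ 2. Hence tw(G) = 2 exactly.

Treewidth 2.
Bags: B1 = {1, 2, 3}  B2 = {1, 2, 4}  B3 = {2, 4, 5}  B4 = {4, 5, 10}  B5 = {5, 7, 10}  B6 = {7, 9, 10}  B7 = {7, 8, 9}  B8 = {6, 8, 9}
Tree: B1–B2, B2–B3, B3–B4, B4–B5, B5–B6, B6–B7, B7–B8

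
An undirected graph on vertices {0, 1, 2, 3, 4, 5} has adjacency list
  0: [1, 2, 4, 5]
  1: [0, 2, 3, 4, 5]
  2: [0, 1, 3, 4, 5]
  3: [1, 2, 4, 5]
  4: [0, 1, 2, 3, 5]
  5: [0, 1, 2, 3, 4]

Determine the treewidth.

A width-4 tree decomposition is:
Bags: B1 = {1, 2, 3, 4, 5}  B2 = {0, 1, 2, 4, 5}
Tree: B1–B2
The largest bag has 5 vertices, giving width 4; this decomposition certifies tw(G) ≤ 4. On the other hand G contains the 5-clique {0, 1, 2, 4, 5}. A clique must lie in a single bag of any decomposition, so no decomposition can have width below 4. The upper and lower bounds meet at 4, so that is the treewidth.

4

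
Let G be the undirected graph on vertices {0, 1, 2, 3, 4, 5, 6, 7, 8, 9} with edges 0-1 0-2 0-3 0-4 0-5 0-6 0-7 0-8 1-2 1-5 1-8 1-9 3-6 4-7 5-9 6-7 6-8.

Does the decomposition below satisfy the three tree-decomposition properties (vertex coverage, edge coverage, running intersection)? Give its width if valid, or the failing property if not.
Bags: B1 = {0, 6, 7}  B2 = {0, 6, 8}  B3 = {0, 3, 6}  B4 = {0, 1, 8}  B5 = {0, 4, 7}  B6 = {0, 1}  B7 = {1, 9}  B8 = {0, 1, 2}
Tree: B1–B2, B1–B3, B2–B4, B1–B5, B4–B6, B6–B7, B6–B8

No — vertex 5 appears in no bag.

A tree decomposition must satisfy three properties: every vertex lies in some bag; for every edge, both endpoints lie together in some bag; and for every vertex, the bags containing it form a connected subtree. Here vertex 5 appears in no bag, so the decomposition is invalid.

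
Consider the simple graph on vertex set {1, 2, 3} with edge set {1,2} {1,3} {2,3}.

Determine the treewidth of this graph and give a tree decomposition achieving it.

A single bag containing all 3 vertices is trivially a valid decomposition of width 2. Conversely, {1, 2, 3} is a clique of size 3, and the vertices of any clique must share a bag in every tree decomposition; so some bag has ≥ 3 vertices and tw(G) ≥ 2. Combining the bounds, tw(G) = 2.

Treewidth 2.
One optimal decomposition is:
Bags: B1 = {1, 2, 3}
Tree: (single bag)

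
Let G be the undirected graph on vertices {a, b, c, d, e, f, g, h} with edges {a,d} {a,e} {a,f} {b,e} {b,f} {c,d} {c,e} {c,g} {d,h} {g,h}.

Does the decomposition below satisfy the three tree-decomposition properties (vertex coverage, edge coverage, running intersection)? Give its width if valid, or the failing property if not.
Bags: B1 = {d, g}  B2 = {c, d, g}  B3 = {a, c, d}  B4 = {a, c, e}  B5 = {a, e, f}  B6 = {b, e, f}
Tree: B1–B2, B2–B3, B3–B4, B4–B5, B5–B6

A tree decomposition must satisfy three properties: every vertex lies in some bag; for every edge, both endpoints lie together in some bag; and for every vertex, the bags containing it form a connected subtree. Here vertex h appears in no bag, so the decomposition is invalid.

No — vertex h appears in no bag.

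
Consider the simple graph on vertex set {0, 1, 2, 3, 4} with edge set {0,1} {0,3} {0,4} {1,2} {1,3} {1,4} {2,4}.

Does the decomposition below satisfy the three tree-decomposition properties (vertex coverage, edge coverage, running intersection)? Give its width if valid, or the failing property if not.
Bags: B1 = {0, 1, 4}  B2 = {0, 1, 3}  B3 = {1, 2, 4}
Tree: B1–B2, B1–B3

Checking the three conditions: (i) the bags cover all of {0, 1, 2, 3, 4}; (ii) for each edge, some bag contains both endpoints; (iii) the bags containing any fixed vertex form a subtree. All hold, so the decomposition is valid with width 3 − 1 = 2.

Yes; width 2.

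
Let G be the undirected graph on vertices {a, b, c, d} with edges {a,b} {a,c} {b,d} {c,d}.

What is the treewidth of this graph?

2

A width-2 tree decomposition is:
Bags: B1 = {a, b, c}  B2 = {b, c, d}
Tree: B1–B2
The largest bag has 3 vertices, giving width 2; this decomposition certifies tw(G) ≤ 2. For the lower bound, G contains the cycle b–a–c–d–b, so G is not a forest; only forests have treewidth ≤ 1, hence tw(G) ≥ 2. Hence tw(G) = 2 exactly.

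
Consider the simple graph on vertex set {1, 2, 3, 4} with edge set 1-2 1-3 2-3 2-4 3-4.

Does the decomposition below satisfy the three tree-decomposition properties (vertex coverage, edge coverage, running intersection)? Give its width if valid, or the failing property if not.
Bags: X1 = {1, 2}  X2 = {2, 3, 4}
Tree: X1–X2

A tree decomposition must satisfy three properties: every vertex lies in some bag; for every edge, both endpoints lie together in some bag; and for every vertex, the bags containing it form a connected subtree. Here edge (3,1) lies in no bag, so the decomposition is invalid.

No — edge (3,1) lies in no bag.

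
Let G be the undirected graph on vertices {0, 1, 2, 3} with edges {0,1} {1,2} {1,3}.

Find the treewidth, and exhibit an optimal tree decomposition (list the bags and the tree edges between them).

Each bag holds 2 vertices, so the decomposition has width 1, which upper-bounds the treewidth. Any graph with an edge has treewidth ≥ 1, and G has the edge 3–1. Hence tw(G) = 1 exactly.

Treewidth 1.
One such decomposition:
Bags: B1 = {1, 3}  B2 = {1, 2}  B3 = {0, 1}
Tree: B1–B2, B1–B3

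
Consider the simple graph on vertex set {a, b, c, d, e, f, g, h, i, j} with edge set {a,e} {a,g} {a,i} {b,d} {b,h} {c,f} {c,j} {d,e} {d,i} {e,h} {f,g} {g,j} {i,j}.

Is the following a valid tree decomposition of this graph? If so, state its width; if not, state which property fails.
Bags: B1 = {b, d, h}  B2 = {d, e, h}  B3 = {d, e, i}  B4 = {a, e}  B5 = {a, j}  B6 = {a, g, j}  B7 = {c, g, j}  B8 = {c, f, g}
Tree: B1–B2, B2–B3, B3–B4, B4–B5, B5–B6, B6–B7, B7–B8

A tree decomposition must satisfy three properties: every vertex lies in some bag; for every edge, both endpoints lie together in some bag; and for every vertex, the bags containing it form a connected subtree. Here edge (i,a) lies in no bag, so the decomposition is invalid.

No — edge (i,a) lies in no bag.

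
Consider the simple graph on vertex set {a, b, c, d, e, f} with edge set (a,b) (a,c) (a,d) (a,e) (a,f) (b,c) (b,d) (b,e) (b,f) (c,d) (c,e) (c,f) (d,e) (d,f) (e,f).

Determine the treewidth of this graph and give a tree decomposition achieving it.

Treewidth 5.
One such decomposition:
Bags: B1 = {a, b, c, d, e, f}
Tree: (single bag)

A single bag containing all 6 vertices is trivially a valid decomposition of width 5. For the lower bound, the 6 vertices {a, b, c, d, e, f} are pairwise adjacent, and any tree decomposition puts a clique entirely inside one bag — forcing width ≥ 5. The upper and lower bounds meet at 5, so that is the treewidth.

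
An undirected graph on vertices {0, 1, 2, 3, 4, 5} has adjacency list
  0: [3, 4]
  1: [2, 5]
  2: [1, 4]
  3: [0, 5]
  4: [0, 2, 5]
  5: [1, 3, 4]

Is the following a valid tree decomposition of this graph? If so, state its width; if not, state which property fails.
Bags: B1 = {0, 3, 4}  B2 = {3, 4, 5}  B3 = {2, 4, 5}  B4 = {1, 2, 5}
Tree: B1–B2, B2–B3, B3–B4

Vertex coverage: the bags together contain {0, 1, 2, 3, 4, 5}, the full vertex set. Edge coverage: each edge of G has both endpoints in at least one bag. Running intersection: for every vertex, the bags containing it form a connected subtree. All three properties hold, so this is a valid tree decomposition of width max|bag| − 1 = 2, and hence tw(G) ≤ 2.

Yes; width 2.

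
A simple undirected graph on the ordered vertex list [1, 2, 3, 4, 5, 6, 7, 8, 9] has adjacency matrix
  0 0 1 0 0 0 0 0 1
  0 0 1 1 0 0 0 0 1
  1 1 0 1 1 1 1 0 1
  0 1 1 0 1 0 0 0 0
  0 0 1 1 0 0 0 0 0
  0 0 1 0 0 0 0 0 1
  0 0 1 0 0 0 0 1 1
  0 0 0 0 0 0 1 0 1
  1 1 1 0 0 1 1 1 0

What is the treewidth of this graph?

2

A width-2 tree decomposition is:
Bags: B1 = {1, 3, 9}  B2 = {2, 3, 9}  B3 = {2, 3, 4}  B4 = {3, 7, 9}  B5 = {3, 4, 5}  B6 = {3, 6, 9}  B7 = {7, 8, 9}
Tree: B1–B2, B2–B3, B1–B4, B3–B5, B2–B6, B4–B7
Each bag holds 3 vertices, so the decomposition has width 2, which upper-bounds the treewidth. For the lower bound, the 3 vertices {7, 8, 9} are pairwise adjacent, and any tree decomposition puts a clique entirely inside one bag — forcing width ≥ 2. Combining the bounds, tw(G) = 2.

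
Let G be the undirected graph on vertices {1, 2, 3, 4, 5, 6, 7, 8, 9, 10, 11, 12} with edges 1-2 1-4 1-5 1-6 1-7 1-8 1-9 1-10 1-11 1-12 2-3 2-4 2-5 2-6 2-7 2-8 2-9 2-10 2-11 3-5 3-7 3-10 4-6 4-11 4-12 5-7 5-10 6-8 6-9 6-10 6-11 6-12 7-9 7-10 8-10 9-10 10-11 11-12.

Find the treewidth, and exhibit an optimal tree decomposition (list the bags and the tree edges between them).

Each bag holds 5 vertices, so the decomposition has width 4, which upper-bounds the treewidth. Conversely, {1, 2, 5, 7, 10} is a clique of size 5, and the vertices of any clique must share a bag in every tree decomposition; so some bag has ≥ 5 vertices and tw(G) ≥ 4. Therefore the treewidth is 4.

Treewidth 4.
One such decomposition:
Bags: B1 = {1, 2, 6, 9, 10}  B2 = {1, 2, 6, 8, 10}  B3 = {1, 2, 7, 9, 10}  B4 = {1, 2, 6, 10, 11}  B5 = {1, 2, 5, 7, 10}  B6 = {2, 3, 5, 7, 10}  B7 = {1, 2, 4, 6, 11}  B8 = {1, 4, 6, 11, 12}
Tree: B1–B2, B1–B3, B2–B4, B3–B5, B5–B6, B4–B7, B7–B8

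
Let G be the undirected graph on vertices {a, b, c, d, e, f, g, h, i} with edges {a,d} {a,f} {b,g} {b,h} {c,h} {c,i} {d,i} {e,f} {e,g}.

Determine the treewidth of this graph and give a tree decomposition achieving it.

The largest bag has 3 vertices, giving width 2; this decomposition certifies tw(G) ≤ 2. Since b–g–e–f–a–d–i–c–h–b is a cycle in G, G is not acyclic. Forests are exactly the graphs of treewidth ≤ 1, so tw(G) ≥ 2. Combining the bounds, tw(G) = 2.

Treewidth 2.
One optimal decomposition is:
Bags: B1 = {b, e, g}  B2 = {b, e, f}  B3 = {a, b, f}  B4 = {a, b, d}  B5 = {b, d, i}  B6 = {b, c, i}  B7 = {b, c, h}
Tree: B1–B2, B2–B3, B3–B4, B4–B5, B5–B6, B6–B7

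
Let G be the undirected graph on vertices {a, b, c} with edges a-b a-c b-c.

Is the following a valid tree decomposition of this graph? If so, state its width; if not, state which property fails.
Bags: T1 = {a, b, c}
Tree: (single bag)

Checking the three conditions: (i) the bags cover all of {a, b, c}; (ii) for each edge, some bag contains both endpoints; (iii) the bags containing any fixed vertex form a subtree. All hold, so the decomposition is valid with width 3 − 1 = 2.

Yes; width 2.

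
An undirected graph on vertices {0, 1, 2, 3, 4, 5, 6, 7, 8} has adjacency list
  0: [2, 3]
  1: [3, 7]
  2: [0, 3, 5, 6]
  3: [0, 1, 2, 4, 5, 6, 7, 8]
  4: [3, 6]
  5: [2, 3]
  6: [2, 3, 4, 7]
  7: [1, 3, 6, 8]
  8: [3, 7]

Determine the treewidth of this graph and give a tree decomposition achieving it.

The largest bag has 3 vertices, giving width 2; this decomposition certifies tw(G) ≤ 2. On the other hand G contains the 3-clique {1, 3, 7}. A clique must lie in a single bag of any decomposition, so no decomposition can have width below 2. The upper and lower bounds meet at 2, so that is the treewidth.

Treewidth 2.
Bags: B1 = {3, 6, 7}  B2 = {3, 7, 8}  B3 = {1, 3, 7}  B4 = {3, 4, 6}  B5 = {2, 3, 6}  B6 = {0, 2, 3}  B7 = {2, 3, 5}
Tree: B1–B2, B2–B3, B1–B4, B4–B5, B5–B6, B6–B7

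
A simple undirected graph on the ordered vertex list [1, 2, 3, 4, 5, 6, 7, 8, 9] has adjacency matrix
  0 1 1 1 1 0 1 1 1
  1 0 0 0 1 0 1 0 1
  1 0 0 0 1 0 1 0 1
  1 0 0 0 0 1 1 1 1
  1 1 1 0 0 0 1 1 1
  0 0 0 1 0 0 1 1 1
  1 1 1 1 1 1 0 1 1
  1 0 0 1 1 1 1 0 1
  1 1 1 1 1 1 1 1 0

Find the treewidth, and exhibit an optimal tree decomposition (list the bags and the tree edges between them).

Each bag holds 5 vertices, so the decomposition has width 4, which upper-bounds the treewidth. Conversely, {1, 4, 7, 8, 9} is a clique of size 5, and the vertices of any clique must share a bag in every tree decomposition; so some bag has ≥ 5 vertices and tw(G) ≥ 4. Hence tw(G) = 4 exactly.

Treewidth 4.
One such decomposition:
Bags: B1 = {1, 4, 7, 8, 9}  B2 = {4, 6, 7, 8, 9}  B3 = {1, 5, 7, 8, 9}  B4 = {1, 3, 5, 7, 9}  B5 = {1, 2, 5, 7, 9}
Tree: B1–B2, B1–B3, B3–B4, B4–B5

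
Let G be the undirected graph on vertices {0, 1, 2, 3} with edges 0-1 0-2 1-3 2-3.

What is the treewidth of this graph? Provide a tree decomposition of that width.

The largest bag has 3 vertices, giving width 2; this decomposition certifies tw(G) ≤ 2. The edges 1–3–2–0–1 form a cycle, so G is not a tree and its treewidth is at least 2. Combining the bounds, tw(G) = 2.

Treewidth 2.
One optimal decomposition is:
Bags: B1 = {1, 2, 3}  B2 = {0, 1, 2}
Tree: B1–B2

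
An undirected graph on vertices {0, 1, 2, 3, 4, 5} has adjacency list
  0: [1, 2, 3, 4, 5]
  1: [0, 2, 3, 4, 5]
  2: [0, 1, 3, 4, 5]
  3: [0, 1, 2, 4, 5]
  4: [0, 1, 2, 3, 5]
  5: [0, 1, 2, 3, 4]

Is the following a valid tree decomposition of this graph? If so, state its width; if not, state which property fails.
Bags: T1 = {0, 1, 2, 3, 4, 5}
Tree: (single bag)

Vertex coverage: the bags together contain {0, 1, 2, 3, 4, 5}, the full vertex set. Edge coverage: each edge of G has both endpoints in at least one bag. Running intersection: for every vertex, the bags containing it form a connected subtree. All three properties hold, so this is a valid tree decomposition of width max|bag| − 1 = 5, and hence tw(G) ≤ 5.

Yes; width 5.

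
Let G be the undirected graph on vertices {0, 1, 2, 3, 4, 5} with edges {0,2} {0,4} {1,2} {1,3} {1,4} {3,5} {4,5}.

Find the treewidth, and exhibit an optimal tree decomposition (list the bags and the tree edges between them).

The largest bag has 3 vertices, giving width 2; this decomposition certifies tw(G) ≤ 2. The edges 0–2–1–4–0 form a cycle, so G is not a tree and its treewidth is at least 2. Hence tw(G) = 2 exactly.

Treewidth 2.
One optimal decomposition is:
Bags: B1 = {0, 2, 4}  B2 = {1, 2, 4}  B3 = {1, 4, 5}  B4 = {1, 3, 5}
Tree: B1–B2, B2–B3, B3–B4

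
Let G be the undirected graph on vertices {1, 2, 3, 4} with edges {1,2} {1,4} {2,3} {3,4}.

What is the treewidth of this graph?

A width-2 tree decomposition is:
Bags: B1 = {2, 3, 4}  B2 = {1, 2, 4}
Tree: B1–B2
The largest bag has 3 vertices, giving width 2; this decomposition certifies tw(G) ≤ 2. Since 2–3–4–1–2 is a cycle in G, G is not acyclic. Forests are exactly the graphs of treewidth ≤ 1, so tw(G) ≥ 2. Hence tw(G) = 2 exactly.

2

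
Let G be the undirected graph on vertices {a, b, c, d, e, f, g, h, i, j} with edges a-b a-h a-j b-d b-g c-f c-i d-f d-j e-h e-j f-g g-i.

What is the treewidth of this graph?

2

A width-2 tree decomposition is:
Bags: B1 = {a, e, h}  B2 = {a, e, j}  B3 = {a, b, j}  B4 = {b, d, j}  B5 = {b, d, g}  B6 = {d, f, g}  B7 = {f, g, i}  B8 = {c, f, i}
Tree: B1–B2, B2–B3, B3–B4, B4–B5, B5–B6, B6–B7, B7–B8
Each bag holds 3 vertices, so the decomposition has width 2, which upper-bounds the treewidth. Since h–e–j–a–h is a cycle in G, G is not acyclic. Forests are exactly the graphs of treewidth ≤ 1, so tw(G) ≥ 2. Combining the bounds, tw(G) = 2.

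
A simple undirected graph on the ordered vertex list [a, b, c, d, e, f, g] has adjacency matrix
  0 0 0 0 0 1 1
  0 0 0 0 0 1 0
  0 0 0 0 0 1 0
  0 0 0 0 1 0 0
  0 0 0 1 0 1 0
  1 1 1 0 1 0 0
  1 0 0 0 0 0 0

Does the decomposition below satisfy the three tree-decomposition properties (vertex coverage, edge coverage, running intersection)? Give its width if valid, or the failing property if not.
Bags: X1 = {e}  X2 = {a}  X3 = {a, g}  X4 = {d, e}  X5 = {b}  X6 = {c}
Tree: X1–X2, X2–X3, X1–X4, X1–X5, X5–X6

No — vertex f appears in no bag.

A tree decomposition must satisfy three properties: every vertex lies in some bag; for every edge, both endpoints lie together in some bag; and for every vertex, the bags containing it form a connected subtree. Here vertex f appears in no bag, so the decomposition is invalid.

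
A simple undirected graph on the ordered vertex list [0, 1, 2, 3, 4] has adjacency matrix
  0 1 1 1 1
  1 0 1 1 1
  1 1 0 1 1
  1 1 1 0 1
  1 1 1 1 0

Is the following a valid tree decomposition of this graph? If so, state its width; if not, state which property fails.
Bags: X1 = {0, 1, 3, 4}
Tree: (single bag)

A tree decomposition must satisfy three properties: every vertex lies in some bag; for every edge, both endpoints lie together in some bag; and for every vertex, the bags containing it form a connected subtree. Here vertex 2 appears in no bag, so the decomposition is invalid.

No — vertex 2 appears in no bag.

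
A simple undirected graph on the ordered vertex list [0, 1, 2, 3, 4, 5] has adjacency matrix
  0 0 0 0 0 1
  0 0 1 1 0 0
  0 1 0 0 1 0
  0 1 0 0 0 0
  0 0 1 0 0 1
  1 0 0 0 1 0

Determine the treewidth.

A width-1 tree decomposition is:
Bags: B1 = {0, 5}  B2 = {4, 5}  B3 = {2, 4}  B4 = {1, 2}  B5 = {1, 3}
Tree: B1–B2, B2–B3, B3–B4, B4–B5
The largest bag has 2 vertices, giving width 1; this decomposition certifies tw(G) ≤ 1. G has an edge, so its treewidth is at least 1. The upper and lower bounds meet at 1, so that is the treewidth.

1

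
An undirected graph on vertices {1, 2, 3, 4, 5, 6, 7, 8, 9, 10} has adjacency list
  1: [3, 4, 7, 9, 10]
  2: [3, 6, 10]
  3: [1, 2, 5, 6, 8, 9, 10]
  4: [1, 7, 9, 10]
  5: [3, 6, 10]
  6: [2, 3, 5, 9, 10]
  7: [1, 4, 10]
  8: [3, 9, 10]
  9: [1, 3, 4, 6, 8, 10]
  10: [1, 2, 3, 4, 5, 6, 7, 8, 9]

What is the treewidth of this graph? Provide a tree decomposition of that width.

Each bag holds 4 vertices, so the decomposition has width 3, which upper-bounds the treewidth. Conversely, {3, 8, 9, 10} is a clique of size 4, and the vertices of any clique must share a bag in every tree decomposition; so some bag has ≥ 4 vertices and tw(G) ≥ 3. Therefore the treewidth is 3.

Treewidth 3.
One optimal decomposition is:
Bags: B1 = {3, 5, 6, 10}  B2 = {3, 6, 9, 10}  B3 = {3, 8, 9, 10}  B4 = {1, 3, 9, 10}  B5 = {1, 4, 9, 10}  B6 = {2, 3, 6, 10}  B7 = {1, 4, 7, 10}
Tree: B1–B2, B2–B3, B2–B4, B4–B5, B2–B6, B5–B7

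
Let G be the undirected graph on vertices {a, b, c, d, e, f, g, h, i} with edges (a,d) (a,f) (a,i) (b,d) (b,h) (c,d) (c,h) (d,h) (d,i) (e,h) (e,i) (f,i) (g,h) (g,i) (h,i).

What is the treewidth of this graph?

2

A width-2 tree decomposition is:
Bags: B1 = {d, h, i}  B2 = {b, d, h}  B3 = {c, d, h}  B4 = {e, h, i}  B5 = {a, d, i}  B6 = {a, f, i}  B7 = {g, h, i}
Tree: B1–B2, B2–B3, B1–B4, B1–B5, B5–B6, B4–B7
The largest bag has 3 vertices, giving width 2; this decomposition certifies tw(G) ≤ 2. For the lower bound, the 3 vertices {a, d, i} are pairwise adjacent, and any tree decomposition puts a clique entirely inside one bag — forcing width ≥ 2. Hence tw(G) = 2 exactly.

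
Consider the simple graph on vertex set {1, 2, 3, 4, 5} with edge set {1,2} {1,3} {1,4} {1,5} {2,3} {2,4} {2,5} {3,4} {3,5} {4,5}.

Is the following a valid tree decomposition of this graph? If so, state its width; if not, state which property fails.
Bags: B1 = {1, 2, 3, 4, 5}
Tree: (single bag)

Vertex coverage: the bags together contain {1, 2, 3, 4, 5}, the full vertex set. Edge coverage: each edge of G has both endpoints in at least one bag. Running intersection: for every vertex, the bags containing it form a connected subtree. All three properties hold, so this is a valid tree decomposition of width max|bag| − 1 = 4, and hence tw(G) ≤ 4.

Yes; width 4.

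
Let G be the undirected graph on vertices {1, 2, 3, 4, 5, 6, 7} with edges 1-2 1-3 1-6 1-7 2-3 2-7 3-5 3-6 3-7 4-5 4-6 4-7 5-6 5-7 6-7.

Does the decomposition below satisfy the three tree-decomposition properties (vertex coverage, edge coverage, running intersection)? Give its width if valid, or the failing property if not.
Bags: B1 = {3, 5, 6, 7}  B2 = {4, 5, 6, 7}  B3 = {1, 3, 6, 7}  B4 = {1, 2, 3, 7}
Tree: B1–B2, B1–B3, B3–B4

Checking the three conditions: (i) the bags cover all of {1, 2, 3, 4, 5, 6, 7}; (ii) for each edge, some bag contains both endpoints; (iii) the bags containing any fixed vertex form a subtree. All hold, so the decomposition is valid with width 4 − 1 = 3.

Yes; width 3.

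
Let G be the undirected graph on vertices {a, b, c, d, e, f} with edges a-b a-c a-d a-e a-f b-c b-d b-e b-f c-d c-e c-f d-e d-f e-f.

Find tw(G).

A width-5 tree decomposition is:
Bags: B1 = {a, b, c, d, e, f}
Tree: (single bag)
A single bag containing all 6 vertices is trivially a valid decomposition of width 5. Conversely, {a, b, c, d, e, f} is a clique of size 6, and the vertices of any clique must share a bag in every tree decomposition; so some bag has ≥ 6 vertices and tw(G) ≥ 5. The upper and lower bounds meet at 5, so that is the treewidth.

5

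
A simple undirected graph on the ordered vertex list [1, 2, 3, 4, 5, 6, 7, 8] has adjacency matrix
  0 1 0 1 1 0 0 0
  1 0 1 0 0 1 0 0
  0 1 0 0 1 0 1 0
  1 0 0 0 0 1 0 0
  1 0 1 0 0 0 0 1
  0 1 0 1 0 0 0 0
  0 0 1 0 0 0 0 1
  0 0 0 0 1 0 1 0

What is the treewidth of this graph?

A width-2 tree decomposition is:
Bags: B1 = {2, 4, 6}  B2 = {1, 2, 4}  B3 = {1, 2, 3}  B4 = {1, 3, 5}  B5 = {3, 5, 7}  B6 = {5, 7, 8}
Tree: B1–B2, B2–B3, B3–B4, B4–B5, B5–B6
Each bag holds 3 vertices, so the decomposition has width 2, which upper-bounds the treewidth. For the lower bound, G contains the cycle 6–4–1–2–6, so G is not a forest; only forests have treewidth ≤ 1, hence tw(G) ≥ 2. Combining the bounds, tw(G) = 2.

2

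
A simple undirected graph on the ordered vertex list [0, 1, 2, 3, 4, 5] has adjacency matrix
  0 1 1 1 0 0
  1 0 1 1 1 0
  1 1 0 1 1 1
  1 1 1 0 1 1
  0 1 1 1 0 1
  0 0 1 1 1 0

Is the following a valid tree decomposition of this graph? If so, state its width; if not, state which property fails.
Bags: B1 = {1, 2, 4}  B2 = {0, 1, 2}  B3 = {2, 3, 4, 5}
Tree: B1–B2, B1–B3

A tree decomposition must satisfy three properties: every vertex lies in some bag; for every edge, both endpoints lie together in some bag; and for every vertex, the bags containing it form a connected subtree. Here edge (3,1) lies in no bag, so the decomposition is invalid.

No — edge (3,1) lies in no bag.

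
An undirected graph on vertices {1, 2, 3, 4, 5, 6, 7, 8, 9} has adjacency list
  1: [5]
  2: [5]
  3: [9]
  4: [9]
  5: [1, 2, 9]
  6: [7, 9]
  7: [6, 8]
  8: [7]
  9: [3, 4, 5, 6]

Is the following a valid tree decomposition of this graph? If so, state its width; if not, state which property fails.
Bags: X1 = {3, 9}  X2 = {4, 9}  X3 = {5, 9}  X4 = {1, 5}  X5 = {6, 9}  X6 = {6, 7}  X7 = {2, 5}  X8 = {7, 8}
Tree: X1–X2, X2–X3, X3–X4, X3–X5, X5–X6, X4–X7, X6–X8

Every vertex of G appears in some bag (union = {1, 2, 3, 4, 5, 6, 7, 8, 9}); every edge is covered by a bag; and for each vertex v the set of bags containing v is connected in the bag tree. The decomposition is therefore valid. The largest bag has 2 vertices, so the width is 1.

Yes; width 1.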